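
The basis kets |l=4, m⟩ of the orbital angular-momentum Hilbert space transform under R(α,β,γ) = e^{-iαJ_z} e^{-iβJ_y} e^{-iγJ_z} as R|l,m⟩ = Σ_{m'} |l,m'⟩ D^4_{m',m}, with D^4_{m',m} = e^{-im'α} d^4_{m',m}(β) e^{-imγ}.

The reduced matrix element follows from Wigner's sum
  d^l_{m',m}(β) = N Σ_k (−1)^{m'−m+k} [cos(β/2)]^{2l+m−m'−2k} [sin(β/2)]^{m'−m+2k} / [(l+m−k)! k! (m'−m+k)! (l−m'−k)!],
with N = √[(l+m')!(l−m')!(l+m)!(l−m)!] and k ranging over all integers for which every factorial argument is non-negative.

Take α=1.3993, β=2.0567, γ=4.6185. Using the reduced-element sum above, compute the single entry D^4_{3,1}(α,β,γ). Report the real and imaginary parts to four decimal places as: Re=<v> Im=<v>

Re=0.3244 Im=0.2259

First d^4_{3,1}(β=2.0567), then the phase factors e^{-i(3)α} and e^{-i(1)γ}:
With c≡cos(β/2)=0.516233 and s≡sin(β/2)=0.856448, N=[5040·1·120·6]^{1/2}=1904.940944
k∈{0,1} keeps every argument non-negative
  k=0: (−1)^2·1904.9409/(240)·0.5162^6·0.8564^2 = +0.110191
  k=1: (−1)^3·1904.9409/(144)·0.5162^4·0.8564^4 = -0.505482
d^4_{3,1}(2.0567) = +0.110191 -0.505482 = -0.395291
D = (-0.492090+0.870544i)·(-0.395291)·(-0.093751+0.995596i) = +0.324367+0.225924i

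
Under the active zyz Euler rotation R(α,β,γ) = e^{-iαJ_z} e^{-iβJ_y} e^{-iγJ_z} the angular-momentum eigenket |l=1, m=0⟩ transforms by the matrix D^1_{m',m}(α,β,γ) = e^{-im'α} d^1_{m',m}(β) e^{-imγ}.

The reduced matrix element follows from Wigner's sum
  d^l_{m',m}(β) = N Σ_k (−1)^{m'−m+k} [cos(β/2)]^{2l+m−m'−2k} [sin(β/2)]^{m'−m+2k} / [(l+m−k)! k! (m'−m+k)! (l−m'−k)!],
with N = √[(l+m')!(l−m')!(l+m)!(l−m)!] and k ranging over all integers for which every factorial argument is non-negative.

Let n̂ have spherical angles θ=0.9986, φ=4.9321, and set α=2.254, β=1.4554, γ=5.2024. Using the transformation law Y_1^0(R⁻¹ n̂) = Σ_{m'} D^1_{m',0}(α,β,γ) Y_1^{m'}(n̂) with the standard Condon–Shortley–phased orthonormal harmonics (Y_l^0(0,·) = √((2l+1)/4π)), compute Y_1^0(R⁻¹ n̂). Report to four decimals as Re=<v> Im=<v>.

Need the full column D^1_{m',0} for m'=−1..1 at α=2.254, β=1.4554, γ=5.2024.
cos(β/2)=0.746706, sin(β/2)=0.665154
d^1_{-1,0}: single k=1 term ⇒ +0.702404;  D = -0.443414+0.544752i
d^1_{0,0}: k∈[0..1] ⇒ +0.557570 -0.442430 = +0.115140;  D = +0.115140+0.000000i
d^1_{1,0}: single k=0 term ⇒ -0.702404;  D = +0.443414+0.544752i
Y_1^{m'}(θ=0.9986,φ=4.9321) and Σ D·Y over m':
  (-0.4434+0.5448i)·(+0.0633+0.2835i)  (+0.1151+0.0000i)·(+0.2646+0.0000i)  (+0.4434+0.5448i)·(-0.0633+0.2835i)
Y_1^0(R⁻¹ n̂) = -0.334530+0.000000i

Re=-0.3345 Im=0.0000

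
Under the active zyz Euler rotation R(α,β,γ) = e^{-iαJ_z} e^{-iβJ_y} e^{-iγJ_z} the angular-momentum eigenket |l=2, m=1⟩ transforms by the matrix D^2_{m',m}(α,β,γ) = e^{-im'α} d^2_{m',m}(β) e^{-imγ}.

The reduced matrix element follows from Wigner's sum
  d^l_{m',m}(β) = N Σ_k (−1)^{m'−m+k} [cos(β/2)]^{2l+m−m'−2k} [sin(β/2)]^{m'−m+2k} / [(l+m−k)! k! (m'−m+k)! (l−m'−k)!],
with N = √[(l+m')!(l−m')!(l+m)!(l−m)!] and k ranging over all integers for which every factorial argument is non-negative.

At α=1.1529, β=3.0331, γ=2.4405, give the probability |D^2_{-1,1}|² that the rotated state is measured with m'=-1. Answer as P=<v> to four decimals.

P=0.9709

First d^2_{-1,1}(β=3.0331), then the phase factors e^{-i(-1)α} and e^{-i(1)γ}:
With c≡cos(β/2)=0.054220 and s≡sin(β/2)=0.998529, N=[1·6·6·1]^{1/2}=6.000000
The bounds max(0,m−m')=2 and min(l+m,l−m')=3 give 2 terms
  k=2: (−1)^0·6.0000/(2)·0.0542^2·0.9985^2 = +0.008793
  k=3: (−1)^1·6.0000/(6)·0.0542^0·0.9985^4 = -0.994129
d^2_{-1,1}(3.0331) = +0.008793 -0.994129 = -0.985336
|D^2_{-1,1}|² = |d^2_{-1,1}(β)|² = (-0.985336)² = 0.970886 (the z-rotation phases have unit modulus)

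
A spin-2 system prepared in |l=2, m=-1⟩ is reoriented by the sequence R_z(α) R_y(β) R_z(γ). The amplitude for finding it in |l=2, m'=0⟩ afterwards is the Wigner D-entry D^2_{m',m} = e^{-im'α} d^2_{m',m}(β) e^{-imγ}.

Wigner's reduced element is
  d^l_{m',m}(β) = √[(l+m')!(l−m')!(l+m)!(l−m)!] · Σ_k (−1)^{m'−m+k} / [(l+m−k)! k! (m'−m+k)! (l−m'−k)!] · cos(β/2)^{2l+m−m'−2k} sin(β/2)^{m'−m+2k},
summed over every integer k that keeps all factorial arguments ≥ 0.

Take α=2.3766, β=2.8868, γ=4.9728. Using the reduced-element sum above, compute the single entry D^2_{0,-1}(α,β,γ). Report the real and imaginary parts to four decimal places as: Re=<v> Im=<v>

Re=0.0769 Im=-0.2887

First d^2_{0,-1}(β=2.8868), then the phase factors e^{-i(0)α} and e^{-i(-1)γ}:
Half-angle: c=0.127052, s=0.991896. N=√(2·2·1·6)=4.898979
k: max(0,(-1)−(0))=0 … min(2+(-1),2−(0))=1
  k=0: (−1)^1·4.8990/(2)·0.1271^3·0.9919^1 = -0.004983
  k=1: (−1)^2·4.8990/(2)·0.1271^1·0.9919^3 = +0.303708
d^2_{0,-1}(2.8868) = -0.004983 +0.303708 = +0.298725
Phases: e^{-i·(0)·2.3766}=+1.000000+0.000000i, e^{-i·(-1)·4.9728}=+0.257478-0.966284i ⇒ D=+0.076915-0.288653i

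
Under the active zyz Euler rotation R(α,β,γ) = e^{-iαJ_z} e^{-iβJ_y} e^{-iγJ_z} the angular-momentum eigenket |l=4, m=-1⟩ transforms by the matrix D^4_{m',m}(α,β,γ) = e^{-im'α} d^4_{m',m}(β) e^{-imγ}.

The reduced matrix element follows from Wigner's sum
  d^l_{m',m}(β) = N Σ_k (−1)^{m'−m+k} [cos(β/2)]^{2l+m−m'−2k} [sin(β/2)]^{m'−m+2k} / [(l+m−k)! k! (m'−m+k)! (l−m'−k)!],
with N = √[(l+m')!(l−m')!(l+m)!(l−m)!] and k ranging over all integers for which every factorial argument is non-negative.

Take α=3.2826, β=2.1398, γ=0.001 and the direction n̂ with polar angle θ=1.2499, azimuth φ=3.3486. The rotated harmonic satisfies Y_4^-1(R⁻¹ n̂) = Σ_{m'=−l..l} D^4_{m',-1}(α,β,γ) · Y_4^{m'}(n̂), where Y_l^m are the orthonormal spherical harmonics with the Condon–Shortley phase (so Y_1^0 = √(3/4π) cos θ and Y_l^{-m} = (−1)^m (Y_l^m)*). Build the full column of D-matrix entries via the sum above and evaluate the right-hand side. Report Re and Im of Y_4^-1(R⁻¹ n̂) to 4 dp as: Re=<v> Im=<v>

Re=0.0556 Im=0.0045

Need the full column D^4_{m',-1} for m'=−4..4 at α=3.2826, β=2.1398, γ=0.001.
cos(β/2)=0.480212, sin(β/2)=0.877152
d^4_{-4,-1}: single k=3 term ⇒ +0.128969;  D = +0.108923+0.069055i
d^4_{-3,-1}: k∈[2..3] ⇒ +0.074889 -0.416439 = -0.341550;  D = +0.311303+0.140524i
d^4_{-2,-1}: k∈[1..3] ⇒ +0.021915 -0.365592 +0.813185 = +0.469508;  D = +0.450830+0.131111i
d^4_{-1,-1}: k∈[0..3] ⇒ +0.002828 -0.141527 +0.944395 -1.050308 = -0.244612;  D = +0.242150+0.034620i
d^4_{0,-1}: k∈[0..3] ⇒ -0.023100 +0.462441 -1.542910 +0.857973 = -0.245597;  D = -0.245596-0.000246i
d^4_{1,-1}: k∈[0..3] ⇒ +0.094351 -0.944395 +1.575461 -0.350430 = +0.374989;  D = -0.371319+0.052330i
d^4_{2,-1}: k∈[0..2] ⇒ -0.243728 +1.219778 -0.813945 = +0.162105;  D = +0.155746-0.044957i
d^4_{3,-1}: k∈[0..1] ⇒ +0.416439 -0.833656 = -0.417217;  D = +0.380611-0.170895i
d^4_{4,-1}: single k=0 term ⇒ -0.430297;  D = -0.363877+0.229671i
Y_4^{m'}(θ=1.2499,φ=3.3486) and Σ D·Y over m':
  (+0.1089+0.0691i)·(+0.2427-0.2643i)  (+0.3113+0.1405i)·(-0.2744+0.1963i)  (+0.4508+0.1311i)·(-0.0837+0.0368i)  (+0.2421+0.0346i)·(+0.3192-0.0670i)  (-0.2456-0.0002i)·(+0.0383+0.0000i)  (-0.3713+0.0523i)·(-0.3192-0.0670i)  (+0.1557-0.0450i)·(-0.0837-0.0368i)  (+0.3806-0.1709i)·(+0.2744+0.1963i)  (-0.3639+0.2297i)·(+0.2427+0.2643i)
Y_4^-1(R⁻¹ n̂) = +0.055647+0.004545i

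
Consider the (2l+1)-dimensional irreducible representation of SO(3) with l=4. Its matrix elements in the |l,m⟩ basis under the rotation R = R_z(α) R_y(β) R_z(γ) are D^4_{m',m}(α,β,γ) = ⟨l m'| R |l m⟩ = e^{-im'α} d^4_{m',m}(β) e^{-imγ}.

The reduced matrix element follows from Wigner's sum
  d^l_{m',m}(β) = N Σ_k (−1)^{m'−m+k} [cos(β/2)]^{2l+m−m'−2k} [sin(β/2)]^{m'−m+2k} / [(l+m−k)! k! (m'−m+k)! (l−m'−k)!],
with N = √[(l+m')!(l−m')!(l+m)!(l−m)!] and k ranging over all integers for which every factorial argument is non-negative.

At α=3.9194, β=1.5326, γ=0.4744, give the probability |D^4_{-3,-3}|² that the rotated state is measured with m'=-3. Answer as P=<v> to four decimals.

D^4_{-3,-3}(3.9194,1.5326,0.4744) = e^{-i·-3·3.9194}·d^4_{-3,-3}(1.5326)·e^{-i·-3·0.4744}. Compute d first:
Half-angle: c=0.720481, s=0.693474. N=√(1·5040·1·5040)=5040.000000
The bounds max(0,m−m')=0 and min(l+m,l−m')=1 give 2 terms
  k=0: (−1)^0·5040.0000/(5040)·0.7205^8·0.6935^0 = +0.072608
  k=1: (−1)^1·5040.0000/(720)·0.7205^6·0.6935^2 = -0.470864
d^4_{-3,-3}(1.5326) = +0.072608 -0.470864 = -0.398256
|D^4_{-3,-3}|² = |d^4_{-3,-3}(β)|² = (-0.398256)² = 0.158608 (the z-rotation phases have unit modulus)

P=0.1586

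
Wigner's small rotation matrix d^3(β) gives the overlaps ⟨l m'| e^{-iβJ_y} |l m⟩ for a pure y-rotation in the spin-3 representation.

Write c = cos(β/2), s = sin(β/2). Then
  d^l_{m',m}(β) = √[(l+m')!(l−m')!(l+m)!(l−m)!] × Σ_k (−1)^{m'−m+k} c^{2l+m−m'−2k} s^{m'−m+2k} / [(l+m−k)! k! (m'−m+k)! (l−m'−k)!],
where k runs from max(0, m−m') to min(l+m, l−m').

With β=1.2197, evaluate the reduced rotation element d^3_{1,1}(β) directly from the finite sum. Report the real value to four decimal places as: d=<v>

d^3_{1,1}(β=1.2197) via Wigner's sum:
Half-angle: c=0.819734, s=0.572745. N=√(24·2·24·2)=48.000000
Admissible k: 0..2 (factorial args all ≥0)
  k=0: (−1)^0·48.0000/(48)·0.8197^6·0.5727^0 = +0.303415
  k=1: (−1)^1·48.0000/(6)·0.8197^4·0.5727^2 = -1.184960
  k=2: (−1)^2·48.0000/(8)·0.8197^2·0.5727^4 = +0.433851
d^3_{1,1}(1.2197) = +0.303415 -1.184960 +0.433851 = -0.447693

d=-0.4477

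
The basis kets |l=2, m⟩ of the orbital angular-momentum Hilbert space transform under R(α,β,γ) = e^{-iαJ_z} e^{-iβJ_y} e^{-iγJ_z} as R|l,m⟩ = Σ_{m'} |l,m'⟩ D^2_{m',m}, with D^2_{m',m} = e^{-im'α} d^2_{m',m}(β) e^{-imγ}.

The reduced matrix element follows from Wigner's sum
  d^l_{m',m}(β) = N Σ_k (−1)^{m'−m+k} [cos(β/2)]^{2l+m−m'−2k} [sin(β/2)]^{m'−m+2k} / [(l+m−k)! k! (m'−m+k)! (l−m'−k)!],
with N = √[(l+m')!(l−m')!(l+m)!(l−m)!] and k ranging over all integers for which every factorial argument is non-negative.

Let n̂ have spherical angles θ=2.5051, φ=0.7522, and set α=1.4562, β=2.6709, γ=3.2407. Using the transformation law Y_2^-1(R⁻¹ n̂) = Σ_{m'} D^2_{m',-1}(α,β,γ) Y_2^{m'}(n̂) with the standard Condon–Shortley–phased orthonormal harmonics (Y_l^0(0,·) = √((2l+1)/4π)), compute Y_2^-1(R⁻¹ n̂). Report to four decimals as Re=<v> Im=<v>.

Re=0.0548 Im=-0.2700

Need the full column D^2_{m',-1} for m'=−2..2 at α=1.4562, β=2.6709, γ=3.2407.
cos(β/2)=0.233180, sin(β/2)=0.972434
d^2_{-2,-1}: single k=1 term ⇒ +0.024658;  D = +0.024450-0.003199i
d^2_{-1,-1}: k∈[0..1] ⇒ +0.002956 -0.154249 = -0.151293;  D = +0.002343+0.151275i
d^2_{0,-1}: k∈[0..1] ⇒ -0.030200 +0.525226 = +0.495026;  D = -0.492597-0.048980i
d^2_{1,-1}: k∈[0..1] ⇒ +0.154249 -0.894211 = -0.739962;  D = +0.156932-0.723129i
d^2_{2,-1}: single k=0 term ⇒ -0.428845;  D = -0.405942-0.138274i
Y_2^{m'}(θ=2.5051,φ=0.7522) and Σ D·Y over m':
  (+0.0244-0.0032i)·(+0.0091-0.1362i)  (+0.0023+0.1513i)·(-0.2696+0.2523i)  (-0.4926-0.0490i)·(+0.2965+0.0000i)  (+0.1569-0.7231i)·(+0.2696+0.2523i)  (-0.4059-0.1383i)·(+0.0091+0.1362i)
Y_2^-1(R⁻¹ n̂) = +0.054840-0.269994i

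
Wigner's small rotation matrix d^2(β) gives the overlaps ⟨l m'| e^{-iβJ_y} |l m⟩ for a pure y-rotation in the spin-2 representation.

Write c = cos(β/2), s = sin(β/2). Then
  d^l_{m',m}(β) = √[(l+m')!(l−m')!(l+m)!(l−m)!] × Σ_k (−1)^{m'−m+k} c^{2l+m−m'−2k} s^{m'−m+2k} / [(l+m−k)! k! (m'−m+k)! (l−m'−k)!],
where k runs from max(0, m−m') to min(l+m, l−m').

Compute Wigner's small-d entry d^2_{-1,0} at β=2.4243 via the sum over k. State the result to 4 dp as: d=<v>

d^2_{-1,0}(β=2.4243) via Wigner's sum:
With c≡cos(β/2)=0.351007 and s≡sin(β/2)=0.936373, N=[1·6·2·2]^{1/2}=4.898979
The bounds max(0,m−m')=1 and min(l+m,l−m')=2 give 2 terms
  k=1: (−1)^0·4.8990/(2)·0.3510^3·0.9364^1 = +0.099191
  k=2: (−1)^1·4.8990/(2)·0.3510^1·0.9364^3 = -0.705891
d^2_{-1,0}(2.4243) = +0.099191 -0.705891 = -0.606700

d=-0.6067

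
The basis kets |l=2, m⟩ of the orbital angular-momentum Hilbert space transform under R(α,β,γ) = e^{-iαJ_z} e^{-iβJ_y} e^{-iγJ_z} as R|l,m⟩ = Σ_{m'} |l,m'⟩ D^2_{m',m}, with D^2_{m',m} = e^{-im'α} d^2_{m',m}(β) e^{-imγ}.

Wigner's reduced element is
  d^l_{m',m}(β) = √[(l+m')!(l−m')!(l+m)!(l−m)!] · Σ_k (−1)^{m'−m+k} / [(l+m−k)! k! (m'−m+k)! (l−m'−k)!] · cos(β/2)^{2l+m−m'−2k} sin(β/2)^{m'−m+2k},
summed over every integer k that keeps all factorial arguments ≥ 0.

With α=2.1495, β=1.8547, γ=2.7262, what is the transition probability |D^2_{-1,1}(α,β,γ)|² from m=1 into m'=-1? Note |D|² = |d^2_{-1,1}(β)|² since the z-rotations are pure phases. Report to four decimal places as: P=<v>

First d^2_{-1,1}(β=1.8547), then the phase factors e^{-i(-1)α} and e^{-i(1)γ}:
c=cos(1.8547/2)=0.599956, s=sin(1.8547/2)=0.800033; N=√[1·6·6·1]=6.000000
The bounds max(0,m−m')=2 and min(l+m,l−m')=3 give 2 terms
  k=2: (−1)^0·6.0000/(2)·0.6000^2·0.8000^2 = +0.691156
  k=3: (−1)^1·6.0000/(6)·0.6000^0·0.8000^4 = -0.409667
d^2_{-1,1}(1.8547) = +0.691156 -0.409667 = +0.281488
|D^2_{-1,1}|² = |d^2_{-1,1}(β)|² = (+0.281488)² = 0.079236 (the z-rotation phases have unit modulus)

P=0.0792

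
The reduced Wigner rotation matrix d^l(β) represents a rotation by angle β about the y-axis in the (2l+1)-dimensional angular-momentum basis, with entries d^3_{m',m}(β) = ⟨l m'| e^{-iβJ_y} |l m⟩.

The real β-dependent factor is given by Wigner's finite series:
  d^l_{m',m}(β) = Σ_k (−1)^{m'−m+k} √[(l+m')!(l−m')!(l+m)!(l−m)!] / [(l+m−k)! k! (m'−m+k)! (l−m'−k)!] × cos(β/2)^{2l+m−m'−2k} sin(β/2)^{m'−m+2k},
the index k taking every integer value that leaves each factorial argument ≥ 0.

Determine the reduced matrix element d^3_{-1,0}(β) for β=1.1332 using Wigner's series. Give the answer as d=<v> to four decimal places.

d^3_{-1,0}(β=1.1332) via Wigner's sum:
Half-angle: c=0.843731, s=0.536766. N=√(2·24·6·6)=41.569219
The bounds max(0,m−m')=1 and min(l+m,l−m')=3 give 3 terms
  k=1: (−1)^0·41.5692/(12)·0.8437^5·0.5368^1 = +0.795052
  k=2: (−1)^1·41.5692/(4)·0.8437^3·0.5368^3 = -0.965339
  k=3: (−1)^2·41.5692/(12)·0.8437^1·0.5368^5 = +0.130233
d^3_{-1,0}(1.1332) = +0.795052 -0.965339 +0.130233 = -0.040054

d=-0.0401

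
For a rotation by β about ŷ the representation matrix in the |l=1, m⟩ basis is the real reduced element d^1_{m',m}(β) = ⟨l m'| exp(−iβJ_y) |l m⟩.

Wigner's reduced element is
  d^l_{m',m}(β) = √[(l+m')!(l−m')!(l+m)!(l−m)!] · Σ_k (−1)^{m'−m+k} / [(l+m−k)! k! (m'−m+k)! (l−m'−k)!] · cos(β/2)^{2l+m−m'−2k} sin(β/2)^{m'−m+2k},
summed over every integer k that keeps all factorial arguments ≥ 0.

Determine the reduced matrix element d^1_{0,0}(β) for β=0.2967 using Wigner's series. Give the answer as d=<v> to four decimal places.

d^1_{0,0}(β=0.2967) via Wigner's sum:
Half-angle: c=0.989016, s=0.147806. N=√(1·1·1·1)=1.000000
Admissible k: 0..1 (factorial args all ≥0)
  k=0: (−1)^0·1.0000/(1)·0.9890^2·0.1478^0 = +0.978153
  k=1: (−1)^1·1.0000/(1)·0.9890^0·0.1478^2 = -0.021847
d^1_{0,0}(0.2967) = +0.978153 -0.021847 = +0.956307

d=0.9563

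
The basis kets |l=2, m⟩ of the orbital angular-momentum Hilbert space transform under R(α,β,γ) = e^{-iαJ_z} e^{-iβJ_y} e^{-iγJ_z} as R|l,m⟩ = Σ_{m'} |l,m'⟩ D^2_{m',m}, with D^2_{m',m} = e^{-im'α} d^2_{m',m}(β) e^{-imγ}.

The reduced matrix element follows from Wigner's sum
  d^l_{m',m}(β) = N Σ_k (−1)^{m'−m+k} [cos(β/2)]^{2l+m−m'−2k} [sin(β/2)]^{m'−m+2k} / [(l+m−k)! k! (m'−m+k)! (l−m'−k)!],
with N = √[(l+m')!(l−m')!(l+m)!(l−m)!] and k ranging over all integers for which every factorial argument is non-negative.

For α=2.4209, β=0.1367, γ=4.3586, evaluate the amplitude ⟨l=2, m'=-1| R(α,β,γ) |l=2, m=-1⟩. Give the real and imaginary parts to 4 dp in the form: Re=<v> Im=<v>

Re=0.8589 Im=0.4651

D^2_{-1,-1}(2.4209,0.1367,4.3586) = e^{-i·-1·2.4209}·d^2_{-1,-1}(0.1367)·e^{-i·-1·4.3586}. Compute d first:
Half-angle: c=0.997665, s=0.068297. N=√(1·6·1·6)=6.000000
k: max(0,(-1)−(-1))=0 … min(2+(-1),2−(-1))=1
  k=0: (−1)^0·6.0000/(6)·0.9977^4·0.0683^0 = +0.990693
  k=1: (−1)^1·6.0000/(2)·0.9977^2·0.0683^2 = -0.013928
d^2_{-1,-1}(0.1367) = +0.990693 -0.013928 = +0.976765
D = (-0.751349+0.659905i)·(+0.976765)·(-0.346455-0.938067i) = +0.858912+0.465124i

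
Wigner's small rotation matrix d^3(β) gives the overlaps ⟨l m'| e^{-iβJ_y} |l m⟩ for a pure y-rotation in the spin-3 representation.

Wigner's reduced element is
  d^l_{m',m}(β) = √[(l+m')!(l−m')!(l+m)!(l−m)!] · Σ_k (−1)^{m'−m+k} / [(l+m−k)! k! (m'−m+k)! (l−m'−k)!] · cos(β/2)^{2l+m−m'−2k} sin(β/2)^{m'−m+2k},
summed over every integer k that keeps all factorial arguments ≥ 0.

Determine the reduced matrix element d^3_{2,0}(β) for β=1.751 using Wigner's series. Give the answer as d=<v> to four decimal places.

d=-0.2375

d^3_{2,0}(β=1.751) via Wigner's sum:
c=cos(1.751/2)=0.640613, s=sin(1.751/2)=0.767864; N=√[120·1·6·6]=65.726707
k: max(0,(0)−(2))=0 … min(3+(0),3−(2))=1
  k=0: (−1)^2·65.7267/(12)·0.6406^4·0.7679^2 = +0.543891
  k=1: (−1)^3·65.7267/(12)·0.6406^2·0.7679^4 = -0.781428
d^3_{2,0}(1.751) = +0.543891 -0.781428 = -0.237537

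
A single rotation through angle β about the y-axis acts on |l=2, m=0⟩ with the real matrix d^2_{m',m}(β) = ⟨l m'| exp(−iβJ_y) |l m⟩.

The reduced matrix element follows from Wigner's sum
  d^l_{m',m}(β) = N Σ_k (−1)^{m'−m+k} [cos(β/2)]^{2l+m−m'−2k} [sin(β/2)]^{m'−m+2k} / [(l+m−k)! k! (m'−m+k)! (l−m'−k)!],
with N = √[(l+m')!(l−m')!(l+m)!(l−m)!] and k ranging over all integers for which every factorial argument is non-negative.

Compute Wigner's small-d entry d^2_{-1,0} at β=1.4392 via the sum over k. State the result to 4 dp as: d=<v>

d=0.1593

d^2_{-1,0}(β=1.4392) via Wigner's sum:
c=cos(1.4392/2)=0.752069, s=sin(1.4392/2)=0.659084; N=√[1·6·2·2]=4.898979
The bounds max(0,m−m')=1 and min(l+m,l−m')=2 give 2 terms
  k=1: (−1)^0·4.8990/(2)·0.7521^3·0.6591^1 = +0.686736
  k=2: (−1)^1·4.8990/(2)·0.7521^1·0.6591^3 = -0.527419
d^2_{-1,0}(1.4392) = +0.686736 -0.527419 = +0.159318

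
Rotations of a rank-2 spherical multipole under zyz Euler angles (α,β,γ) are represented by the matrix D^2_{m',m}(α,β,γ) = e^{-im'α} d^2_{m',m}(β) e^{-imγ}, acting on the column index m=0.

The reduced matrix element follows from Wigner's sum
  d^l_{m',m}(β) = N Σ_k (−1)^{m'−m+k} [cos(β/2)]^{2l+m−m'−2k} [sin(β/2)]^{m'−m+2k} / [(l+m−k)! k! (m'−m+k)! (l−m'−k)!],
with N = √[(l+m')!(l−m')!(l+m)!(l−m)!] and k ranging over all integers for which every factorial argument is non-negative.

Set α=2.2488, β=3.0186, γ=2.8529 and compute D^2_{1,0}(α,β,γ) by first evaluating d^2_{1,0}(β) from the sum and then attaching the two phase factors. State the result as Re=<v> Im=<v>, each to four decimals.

Re=-0.0935 Im=-0.1161

Split into d^2_{1,0}(β=3.0186) × two z-phases.
With c≡cos(β/2)=0.061458 and s≡sin(β/2)=0.998110, N=[6·1·2·2]^{1/2}=4.898979
k∈{0,1} keeps every argument non-negative
  k=0: (−1)^1·4.8990/(2)·0.0615^3·0.9981^1 = -0.000568
  k=1: (−1)^2·4.8990/(2)·0.0615^1·0.9981^3 = +0.149688
d^2_{1,0}(3.0186) = -0.000568 +0.149688 = +0.149120
Phases: e^{-i·(1)·2.2488}=-0.627239-0.778826i, e^{-i·(0)·2.8529}=+1.000000+0.000000i ⇒ D=-0.093534-0.116139i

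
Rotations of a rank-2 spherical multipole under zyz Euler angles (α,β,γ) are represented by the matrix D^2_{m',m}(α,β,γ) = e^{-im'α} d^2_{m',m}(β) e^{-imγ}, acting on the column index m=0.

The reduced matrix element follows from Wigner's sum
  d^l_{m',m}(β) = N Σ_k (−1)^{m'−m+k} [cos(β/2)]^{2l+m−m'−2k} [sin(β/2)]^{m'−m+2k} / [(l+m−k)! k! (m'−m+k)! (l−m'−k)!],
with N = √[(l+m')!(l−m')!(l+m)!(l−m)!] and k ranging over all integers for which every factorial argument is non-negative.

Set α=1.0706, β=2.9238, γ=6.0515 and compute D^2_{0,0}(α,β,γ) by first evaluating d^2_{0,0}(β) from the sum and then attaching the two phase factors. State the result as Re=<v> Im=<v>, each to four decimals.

Re=0.9300 Im=0.0000

D^2_{0,0}(1.0706,2.9238,6.0515) = e^{-i·0·1.0706}·d^2_{0,0}(2.9238)·e^{-i·0·6.0515}. Compute d first:
c=cos(2.9238/2)=0.108681, s=sin(2.9238/2)=0.994077; N=√[2·2·2·2]=4.000000
k: max(0,(0)−(0))=0 … min(2+(0),2−(0))=2
  k=0: (−1)^0·4.0000/(4)·0.1087^4·0.9941^0 = +0.000140
  k=1: (−1)^1·4.0000/(1)·0.1087^2·0.9941^2 = -0.046688
  k=2: (−1)^2·4.0000/(4)·0.1087^0·0.9941^4 = +0.976516
d^2_{0,0}(2.9238) = +0.000140 -0.046688 +0.976516 = +0.929967
Phases: e^{-i·(0)·1.0706}=+1.000000+0.000000i, e^{-i·(0)·6.0515}=+1.000000+0.000000i ⇒ D=+0.929967+0.000000i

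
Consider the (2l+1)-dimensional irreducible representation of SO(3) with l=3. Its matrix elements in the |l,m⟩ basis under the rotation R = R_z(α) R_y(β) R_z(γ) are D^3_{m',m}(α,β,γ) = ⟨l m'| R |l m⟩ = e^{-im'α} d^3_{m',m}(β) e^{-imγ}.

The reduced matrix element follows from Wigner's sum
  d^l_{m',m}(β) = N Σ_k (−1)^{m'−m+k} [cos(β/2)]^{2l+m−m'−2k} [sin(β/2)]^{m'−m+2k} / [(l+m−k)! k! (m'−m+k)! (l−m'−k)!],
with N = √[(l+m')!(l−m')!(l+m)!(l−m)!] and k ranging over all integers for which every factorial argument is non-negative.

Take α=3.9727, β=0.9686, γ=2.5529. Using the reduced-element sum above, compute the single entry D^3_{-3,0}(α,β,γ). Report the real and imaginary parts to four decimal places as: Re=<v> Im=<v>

D^3_{-3,0}(3.9727,0.9686,2.5529) = e^{-i·-3·3.9727}·d^3_{-3,0}(0.9686)·e^{-i·0·2.5529}. Compute d first:
Half-angle: c=0.885001, s=0.465589. N=√(1·720·6·6)=160.996894
The bounds max(0,m−m')=3 and min(l+m,l−m')=3 give 1 term
  k=3: (−1)^0·160.9969/(36)·0.8850^3·0.4656^3 = +0.312863
d^3_{-3,0}(0.9686) = +0.312863
D = (+0.797129-0.603809i)·(+0.312863)·(+1.000000+0.000000i) = +0.249392-0.188910i

Re=0.2494 Im=-0.1889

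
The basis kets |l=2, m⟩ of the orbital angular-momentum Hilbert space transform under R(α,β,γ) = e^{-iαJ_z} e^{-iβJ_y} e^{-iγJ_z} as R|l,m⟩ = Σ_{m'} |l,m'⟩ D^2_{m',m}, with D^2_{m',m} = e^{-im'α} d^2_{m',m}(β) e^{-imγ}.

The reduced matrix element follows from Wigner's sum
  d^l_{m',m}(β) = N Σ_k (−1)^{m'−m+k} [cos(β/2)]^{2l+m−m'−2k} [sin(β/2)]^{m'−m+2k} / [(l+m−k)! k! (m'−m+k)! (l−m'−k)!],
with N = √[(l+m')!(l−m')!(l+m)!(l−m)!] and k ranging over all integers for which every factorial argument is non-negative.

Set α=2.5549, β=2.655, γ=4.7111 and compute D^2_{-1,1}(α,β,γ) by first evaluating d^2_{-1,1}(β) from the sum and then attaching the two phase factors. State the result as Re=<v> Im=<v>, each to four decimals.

Re=0.3996 Im=0.6029

D^2_{-1,1}(2.5549,2.655,4.7111) = e^{-i·-1·2.5549}·d^2_{-1,1}(2.655)·e^{-i·1·4.7111}. Compute d first:
Half-angle: c=0.240903, s=0.970549. N=√(1·6·6·1)=6.000000
Admissible k: 2..3 (factorial args all ≥0)
  k=2: (−1)^0·6.0000/(2)·0.2409^2·0.9705^2 = +0.163999
  k=3: (−1)^1·6.0000/(6)·0.2409^0·0.9705^4 = -0.887299
d^2_{-1,1}(2.655) = +0.163999 -0.887299 = -0.723300
Phases: e^{-i·(-1)·2.5549}=-0.832776+0.553610i, e^{-i·(1)·4.7111}=-0.001289+0.999999i ⇒ D=+0.399649+0.602863i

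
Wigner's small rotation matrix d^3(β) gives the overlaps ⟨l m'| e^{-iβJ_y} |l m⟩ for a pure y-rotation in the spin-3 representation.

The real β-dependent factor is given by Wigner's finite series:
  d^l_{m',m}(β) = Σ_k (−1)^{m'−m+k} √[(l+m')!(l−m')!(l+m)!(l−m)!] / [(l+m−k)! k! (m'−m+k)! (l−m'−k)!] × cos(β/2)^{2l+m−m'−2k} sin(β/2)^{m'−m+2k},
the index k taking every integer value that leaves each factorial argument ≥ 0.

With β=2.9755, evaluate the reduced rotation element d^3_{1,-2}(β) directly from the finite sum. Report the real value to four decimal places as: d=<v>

d^3_{1,-2}(β=2.9755) via Wigner's sum:
With c≡cos(β/2)=0.082951 and s≡sin(β/2)=0.996554, N=[24·2·1·120]^{1/2}=75.894664
k∈{0,1} keeps every argument non-negative
  k=0: (−1)^3·75.8947/(12)·0.0830^3·0.9966^3 = -0.003573
  k=1: (−1)^4·75.8947/(24)·0.0830^1·0.9966^5 = +0.257825
d^3_{1,-2}(2.9755) = -0.003573 +0.257825 = +0.254252

d=0.2543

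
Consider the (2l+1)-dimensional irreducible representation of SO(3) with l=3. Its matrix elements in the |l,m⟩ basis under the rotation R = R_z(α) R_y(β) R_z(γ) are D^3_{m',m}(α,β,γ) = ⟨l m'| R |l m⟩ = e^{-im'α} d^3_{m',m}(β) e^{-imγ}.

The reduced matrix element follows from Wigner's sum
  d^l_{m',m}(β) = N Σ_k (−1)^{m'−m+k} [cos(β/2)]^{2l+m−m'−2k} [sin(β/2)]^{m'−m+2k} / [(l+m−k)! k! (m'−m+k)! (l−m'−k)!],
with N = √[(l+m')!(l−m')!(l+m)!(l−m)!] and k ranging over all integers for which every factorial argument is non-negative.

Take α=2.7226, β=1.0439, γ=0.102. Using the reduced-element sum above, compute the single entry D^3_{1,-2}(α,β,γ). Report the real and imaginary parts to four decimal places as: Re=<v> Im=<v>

Re=0.3461 Im=0.2486

Split into d^3_{1,-2}(β=1.0439) × two z-phases.
c=cos(1.0439/2)=0.866849, s=sin(1.0439/2)=0.498571; N=√[24·2·1·120]=75.894664
Admissible k: 0..1 (factorial args all ≥0)
  k=0: (−1)^3·75.8947/(12)·0.8668^3·0.4986^3 = -0.510554
  k=1: (−1)^4·75.8947/(24)·0.8668^1·0.4986^5 = +0.084446
d^3_{1,-2}(1.0439) = -0.510554 +0.084446 = -0.426108
Attach z-rotation phases: D = e^{-i(1)(2.7226)}·(-0.426108)·e^{-i(-2)(0.102)} = +0.346058+0.248621i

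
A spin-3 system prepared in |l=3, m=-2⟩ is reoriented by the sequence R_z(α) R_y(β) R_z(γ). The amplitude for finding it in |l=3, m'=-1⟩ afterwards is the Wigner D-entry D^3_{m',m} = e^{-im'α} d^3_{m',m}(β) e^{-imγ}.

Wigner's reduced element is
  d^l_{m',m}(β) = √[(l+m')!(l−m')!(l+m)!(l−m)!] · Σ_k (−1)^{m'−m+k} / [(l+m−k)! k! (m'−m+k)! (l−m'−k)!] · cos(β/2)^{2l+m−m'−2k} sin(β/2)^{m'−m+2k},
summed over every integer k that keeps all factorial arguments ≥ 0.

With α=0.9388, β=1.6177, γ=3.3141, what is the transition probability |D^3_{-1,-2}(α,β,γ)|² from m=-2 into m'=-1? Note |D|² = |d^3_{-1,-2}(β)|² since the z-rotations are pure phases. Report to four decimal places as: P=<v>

First d^3_{-1,-2}(β=1.6177), then the phase factors e^{-i(-1)α} and e^{-i(-2)γ}:
c=cos(1.6177/2)=0.690331, s=sin(1.6177/2)=0.723494; N=√[2·24·1·120]=75.894664
k∈{0,1} keeps every argument non-negative
  k=0: (−1)^1·75.8947/(24)·0.6903^5·0.7235^1 = -0.358692
  k=1: (−1)^2·75.8947/(12)·0.6903^3·0.7235^3 = +0.787964
d^3_{-1,-2}(1.6177) = -0.358692 +0.787964 = +0.429272
|D^3_{-1,-2}|² = |d^3_{-1,-2}(β)|² = (+0.429272)² = 0.184275 (the z-rotation phases have unit modulus)

P=0.1843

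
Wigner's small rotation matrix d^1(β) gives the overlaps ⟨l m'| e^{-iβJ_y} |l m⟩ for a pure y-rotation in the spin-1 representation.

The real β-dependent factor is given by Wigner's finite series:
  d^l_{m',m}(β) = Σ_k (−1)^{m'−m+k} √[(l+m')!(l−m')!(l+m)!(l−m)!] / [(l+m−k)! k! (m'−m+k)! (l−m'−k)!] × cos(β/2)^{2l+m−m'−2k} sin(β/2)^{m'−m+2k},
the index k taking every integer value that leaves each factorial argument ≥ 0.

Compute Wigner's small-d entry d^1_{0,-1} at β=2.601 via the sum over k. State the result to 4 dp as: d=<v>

d^1_{0,-1}(β=2.601) via Wigner's sum:
c=cos(2.601/2)=0.267017, s=sin(2.601/2)=0.963692; N=√[1·1·1·2]=1.414214
k: max(0,(-1)−(0))=0 … min(1+(-1),1−(0))=0
  k=0: (−1)^1·1.4142/(1)·0.2670^1·0.9637^1 = -0.363908
d^1_{0,-1}(2.601) = -0.363908

d=-0.3639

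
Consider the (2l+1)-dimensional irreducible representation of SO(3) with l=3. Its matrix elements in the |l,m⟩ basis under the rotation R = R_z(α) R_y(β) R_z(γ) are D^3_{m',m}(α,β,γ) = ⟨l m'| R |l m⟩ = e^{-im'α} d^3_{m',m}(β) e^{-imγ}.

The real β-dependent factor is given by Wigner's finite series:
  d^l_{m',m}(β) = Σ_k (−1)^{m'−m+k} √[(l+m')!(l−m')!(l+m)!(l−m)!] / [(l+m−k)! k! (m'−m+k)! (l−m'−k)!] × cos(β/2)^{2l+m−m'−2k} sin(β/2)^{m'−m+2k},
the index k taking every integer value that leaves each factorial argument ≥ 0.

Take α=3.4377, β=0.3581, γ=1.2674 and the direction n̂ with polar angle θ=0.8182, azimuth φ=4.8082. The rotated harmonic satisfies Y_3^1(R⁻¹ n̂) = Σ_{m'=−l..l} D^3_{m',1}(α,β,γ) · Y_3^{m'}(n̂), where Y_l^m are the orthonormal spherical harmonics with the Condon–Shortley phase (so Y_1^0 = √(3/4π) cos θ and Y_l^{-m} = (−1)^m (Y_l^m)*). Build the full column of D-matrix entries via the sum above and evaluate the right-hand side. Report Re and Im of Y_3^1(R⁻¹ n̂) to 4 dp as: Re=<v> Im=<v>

Need the full column D^3_{m',1} for m'=−3..3 at α=3.4377, β=0.3581, γ=1.2674.
cos(β/2)=0.984013, sin(β/2)=0.178095
d^3_{-3,1}: single k=4 term ⇒ +0.003773;  D = -0.003505+0.001396i
d^3_{-2,1}: k∈[3..4] ⇒ +0.034040 -0.000558 = +0.033482;  D = +0.026136-0.020928i
d^3_{-1,1}: k∈[2..4] ⇒ +0.178426 -0.007793 +0.000032 = +0.170665;  D = -0.096295+0.140904i
d^3_{0,1}: k∈[1..3] ⇒ +0.569176 -0.055933 +0.000611 = +0.513854;  D = +0.153521-0.490385i
d^3_{1,1}: k∈[0..2] ⇒ +0.907833 -0.237901 +0.005845 = +0.675776;  D = -0.004926+0.675758i
d^3_{2,1}: k∈[0..1] ⇒ -0.519585 +0.034040 = -0.485545;  D = +0.138293+0.465434i
d^3_{3,1}: single k=0 term ⇒ +0.115173;  D = +0.063592+0.096026i
Y_3^{m'}(θ=0.8182,φ=4.8082) and Σ D·Y over m':
  (-0.0035+0.0014i)·(-0.0460-0.1556i)  (+0.0261-0.0209i)·(-0.3654+0.0709i)  (-0.0963+0.1409i)·(+0.0302+0.3137i)  (+0.1535-0.4904i)·(-0.1693+0.0000i)  (-0.0049+0.6758i)·(-0.0302+0.3137i)  (+0.1383+0.4654i)·(-0.3654-0.0709i)  (+0.0636+0.0960i)·(+0.0460-0.1556i)
Y_3^1(R⁻¹ n̂) = -0.292326-0.140193i

Re=-0.2923 Im=-0.1402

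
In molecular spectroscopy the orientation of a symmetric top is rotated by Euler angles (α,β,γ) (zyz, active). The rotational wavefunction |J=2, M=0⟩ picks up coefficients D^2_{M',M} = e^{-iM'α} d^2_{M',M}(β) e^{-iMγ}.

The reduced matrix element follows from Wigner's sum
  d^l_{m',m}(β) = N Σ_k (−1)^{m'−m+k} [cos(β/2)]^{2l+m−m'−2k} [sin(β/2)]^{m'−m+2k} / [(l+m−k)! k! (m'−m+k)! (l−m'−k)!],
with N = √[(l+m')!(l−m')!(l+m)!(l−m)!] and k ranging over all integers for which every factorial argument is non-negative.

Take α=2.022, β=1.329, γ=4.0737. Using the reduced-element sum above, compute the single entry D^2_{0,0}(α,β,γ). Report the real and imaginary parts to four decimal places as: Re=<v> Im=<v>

Re=-0.4140 Im=0.0000

First d^2_{0,0}(β=1.329), then the phase factors e^{-i(0)α} and e^{-i(0)γ}:
c=cos(1.329/2)=0.787225, s=sin(1.329/2)=0.616666; N=√[2·2·2·2]=4.000000
k∈{0,1,2} keeps every argument non-negative
  k=0: (−1)^0·4.0000/(4)·0.7872^4·0.6167^0 = +0.384057
  k=1: (−1)^1·4.0000/(1)·0.7872^2·0.6167^2 = -0.942665
  k=2: (−1)^2·4.0000/(4)·0.7872^0·0.6167^4 = +0.144610
d^2_{0,0}(1.329) = +0.384057 -0.942665 +0.144610 = -0.413998
D = (+1.000000+0.000000i)·(-0.413998)·(+1.000000+0.000000i) = -0.413998+0.000000i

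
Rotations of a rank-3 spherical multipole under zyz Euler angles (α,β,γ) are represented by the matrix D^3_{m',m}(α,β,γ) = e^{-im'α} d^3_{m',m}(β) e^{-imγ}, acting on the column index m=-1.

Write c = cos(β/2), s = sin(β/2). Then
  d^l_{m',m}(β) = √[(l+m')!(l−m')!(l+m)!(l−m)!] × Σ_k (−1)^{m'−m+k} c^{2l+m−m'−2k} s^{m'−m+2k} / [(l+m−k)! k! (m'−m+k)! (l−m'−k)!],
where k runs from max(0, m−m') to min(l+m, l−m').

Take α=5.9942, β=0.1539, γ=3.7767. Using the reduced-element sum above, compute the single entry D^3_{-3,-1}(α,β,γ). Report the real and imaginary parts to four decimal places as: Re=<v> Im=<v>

Re=-0.0220 Im=0.0052

Split into d^3_{-3,-1}(β=0.1539) × two z-phases.
c=cos(0.1539/2)=0.997041, s=sin(0.1539/2)=0.076874; N=√[1·720·2·24]=185.903201
k: max(0,(-1)−(-3))=2 … min(3+(-1),3−(-3))=2
  k=2: (−1)^0·185.9032/(48)·0.9970^4·0.0769^2 = +0.022618
d^3_{-3,-1}(0.1539) = +0.022618
Attach z-rotation phases: D = e^{-i(-3)(5.9942)}·(+0.022618)·e^{-i(-1)(3.7767)} = -0.022013+0.005197i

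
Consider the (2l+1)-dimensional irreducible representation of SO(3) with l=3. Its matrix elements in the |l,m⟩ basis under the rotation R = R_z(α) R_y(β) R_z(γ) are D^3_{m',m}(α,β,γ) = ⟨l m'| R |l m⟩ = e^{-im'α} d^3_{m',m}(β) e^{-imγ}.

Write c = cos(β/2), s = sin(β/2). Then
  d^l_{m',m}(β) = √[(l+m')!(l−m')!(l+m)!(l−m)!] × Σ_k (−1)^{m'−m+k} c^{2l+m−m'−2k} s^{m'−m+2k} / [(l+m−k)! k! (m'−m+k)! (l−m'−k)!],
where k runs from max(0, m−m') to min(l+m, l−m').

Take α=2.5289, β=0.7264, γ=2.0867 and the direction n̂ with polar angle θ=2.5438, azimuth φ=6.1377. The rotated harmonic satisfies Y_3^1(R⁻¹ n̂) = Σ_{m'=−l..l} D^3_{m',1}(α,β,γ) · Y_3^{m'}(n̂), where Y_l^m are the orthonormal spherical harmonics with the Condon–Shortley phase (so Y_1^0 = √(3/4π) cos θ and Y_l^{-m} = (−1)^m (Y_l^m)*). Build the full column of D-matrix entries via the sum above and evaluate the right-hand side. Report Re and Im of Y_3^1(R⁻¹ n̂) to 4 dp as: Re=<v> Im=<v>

Need the full column D^3_{m',1} for m'=−3..3 at α=2.5289, β=0.7264, γ=2.0867.
cos(β/2)=0.934765, sin(β/2)=0.355267
d^3_{-3,1}: single k=4 term ⇒ +0.053910;  D = +0.038205-0.038036i
d^3_{-2,1}: k∈[3..4] ⇒ +0.231634 -0.016729 = +0.214905;  D = -0.211789+0.036462i
d^3_{-1,1}: k∈[2..4] ⇒ +0.578191 -0.111356 +0.002011 = +0.468845;  D = +0.423748+0.200632i
d^3_{0,1}: k∈[1..3] ⇒ +0.878330 -0.380614 +0.018326 = +0.516042;  D = -0.254574-0.448878i
d^3_{1,1}: k∈[0..2] ⇒ +0.667135 -0.770921 +0.083517 = -0.020268;  D = +0.001959-0.020173i
d^3_{2,1}: k∈[0..1] ⇒ -0.801802 +0.231634 = -0.570167;  D = -0.371430+0.432586i
d^3_{3,1}: single k=0 term ⇒ +0.373220;  D = -0.361745+0.091838i
Y_3^{m'}(θ=2.5438,φ=6.1377) and Σ D·Y over m':
  (+0.0382-0.0380i)·(+0.0674+0.0314i)  (-0.2118+0.0365i)·(-0.2563-0.0768i)  (+0.4237+0.2006i)·(+0.4348+0.0637i)  (-0.2546-0.4489i)·(-0.1284+0.0000i)  (+0.0020-0.0202i)·(-0.4348+0.0637i)  (-0.3714+0.4326i)·(-0.2563+0.0768i)  (-0.3617+0.0918i)·(-0.0674+0.0314i)
Y_3^1(R⁻¹ n̂) = +0.348956+0.029342i

Re=0.3490 Im=0.0293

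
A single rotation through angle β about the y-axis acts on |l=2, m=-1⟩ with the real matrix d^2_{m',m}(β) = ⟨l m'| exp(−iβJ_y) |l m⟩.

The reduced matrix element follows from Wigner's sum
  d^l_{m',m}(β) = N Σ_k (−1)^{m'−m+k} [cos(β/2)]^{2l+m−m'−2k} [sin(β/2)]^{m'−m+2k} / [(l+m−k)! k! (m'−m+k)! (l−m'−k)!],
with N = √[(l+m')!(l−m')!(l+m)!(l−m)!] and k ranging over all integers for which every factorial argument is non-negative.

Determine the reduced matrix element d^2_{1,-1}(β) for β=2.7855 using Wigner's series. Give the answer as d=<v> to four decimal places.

d=-0.8471

d^2_{1,-1}(β=2.7855) via Wigner's sum:
With c≡cos(β/2)=0.177107 and s≡sin(β/2)=0.984192, N=[6·1·1·6]^{1/2}=6.000000
Admissible k: 0..1 (factorial args all ≥0)
  k=0: (−1)^2·6.0000/(2)·0.1771^2·0.9842^2 = +0.091149
  k=1: (−1)^3·6.0000/(6)·0.1771^0·0.9842^4 = -0.938250
d^2_{1,-1}(2.7855) = +0.091149 -0.938250 = -0.847101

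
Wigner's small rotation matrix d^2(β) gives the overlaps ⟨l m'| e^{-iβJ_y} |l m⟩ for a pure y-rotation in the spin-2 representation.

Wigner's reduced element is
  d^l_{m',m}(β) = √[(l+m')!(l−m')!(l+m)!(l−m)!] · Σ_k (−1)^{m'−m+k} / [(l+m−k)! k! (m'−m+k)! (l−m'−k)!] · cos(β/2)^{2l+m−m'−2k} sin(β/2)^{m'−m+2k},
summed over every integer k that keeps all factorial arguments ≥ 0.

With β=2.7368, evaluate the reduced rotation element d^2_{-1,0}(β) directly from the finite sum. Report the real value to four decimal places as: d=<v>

d=-0.4434

d^2_{-1,0}(β=2.7368) via Wigner's sum:
With c≡cos(β/2)=0.201017 and s≡sin(β/2)=0.979588, N=[1·6·2·2]^{1/2}=4.898979
k: max(0,(0)−(-1))=1 … min(2+(0),2−(-1))=2
  k=1: (−1)^0·4.8990/(2)·0.2010^3·0.9796^1 = +0.019490
  k=2: (−1)^1·4.8990/(2)·0.2010^1·0.9796^3 = -0.462849
d^2_{-1,0}(2.7368) = +0.019490 -0.462849 = -0.443358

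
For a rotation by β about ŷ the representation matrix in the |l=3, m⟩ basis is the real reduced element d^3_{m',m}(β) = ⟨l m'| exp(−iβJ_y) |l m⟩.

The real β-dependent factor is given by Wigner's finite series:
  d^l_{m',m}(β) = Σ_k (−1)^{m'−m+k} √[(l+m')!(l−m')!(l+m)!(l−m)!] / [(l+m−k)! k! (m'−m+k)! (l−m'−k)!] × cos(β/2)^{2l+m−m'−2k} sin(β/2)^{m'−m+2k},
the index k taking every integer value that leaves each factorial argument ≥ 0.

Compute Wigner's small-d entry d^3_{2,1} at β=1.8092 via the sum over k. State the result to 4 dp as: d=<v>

d^3_{2,1}(β=1.8092) via Wigner's sum:
With c≡cos(β/2)=0.618000 and s≡sin(β/2)=0.786178, N=[120·1·24·2]^{1/2}=75.894664
Admissible k: 0..1 (factorial args all ≥0)
  k=0: (−1)^1·75.8947/(24)·0.6180^5·0.7862^1 = -0.224111
  k=1: (−1)^2·75.8947/(12)·0.6180^3·0.7862^3 = +0.725368
d^3_{2,1}(1.8092) = -0.224111 +0.725368 = +0.501257

d=0.5013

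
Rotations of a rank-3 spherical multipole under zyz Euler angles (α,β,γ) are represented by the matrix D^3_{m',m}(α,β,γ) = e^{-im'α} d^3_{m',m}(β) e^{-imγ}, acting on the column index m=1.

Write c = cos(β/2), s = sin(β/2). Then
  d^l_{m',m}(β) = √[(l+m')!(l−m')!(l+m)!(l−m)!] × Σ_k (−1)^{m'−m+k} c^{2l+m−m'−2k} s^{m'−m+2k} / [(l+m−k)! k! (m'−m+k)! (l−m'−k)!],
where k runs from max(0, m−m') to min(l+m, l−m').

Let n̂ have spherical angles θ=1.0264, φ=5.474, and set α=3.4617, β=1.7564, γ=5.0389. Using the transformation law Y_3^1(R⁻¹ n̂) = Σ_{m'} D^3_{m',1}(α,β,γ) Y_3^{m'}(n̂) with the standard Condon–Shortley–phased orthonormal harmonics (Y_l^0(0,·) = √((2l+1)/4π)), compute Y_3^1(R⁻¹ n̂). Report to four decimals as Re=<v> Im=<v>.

Need the full column D^3_{m',1} for m'=−3..3 at α=3.4617, β=1.7564, γ=5.0389.
cos(β/2)=0.638537, sin(β/2)=0.769591
d^3_{-3,1}: single k=4 term ⇒ +0.553934;  D = +0.328051-0.446347i
d^3_{-2,1}: k∈[3..4] ⇒ +0.750531 -0.545112 = +0.205419;  D = -0.063389+0.195394i
d^3_{-1,1}: k∈[2..4] ⇒ +0.590767 -1.144200 +0.207759 = -0.345675;  D = +0.002214+0.345667i
d^3_{0,1}: k∈[1..3] ⇒ +0.282997 -1.233248 +0.597140 = -0.353111;  D = -0.113257-0.334455i
d^3_{1,1}: k∈[0..2] ⇒ +0.067783 -0.787690 +0.858150 = +0.138243;  D = -0.083290-0.110335i
d^3_{2,1}: k∈[0..1] ⇒ -0.258340 +0.750531 = +0.492191;  D = +0.405088+0.279563i
d^3_{3,1}: single k=0 term ⇒ +0.381339;  D = -0.366067-0.106837i
Y_3^{m'}(θ=1.0264,φ=5.474) and Σ D·Y over m':
  (+0.3281-0.4463i)·(-0.1974+0.1710i)  (-0.0634+0.1954i)·(-0.0184+0.3869i)  (+0.0022+0.3457i)·(+0.0651+0.0683i)  (-0.1133-0.3345i)·(-0.3206+0.0000i)  (-0.0833-0.1103i)·(-0.0651+0.0683i)  (+0.4051+0.2796i)·(-0.0184-0.3869i)  (-0.3661-0.1068i)·(+0.1974+0.1710i)
Y_3^1(R⁻¹ n̂) = +0.009698+0.001888i

Re=0.0097 Im=0.0019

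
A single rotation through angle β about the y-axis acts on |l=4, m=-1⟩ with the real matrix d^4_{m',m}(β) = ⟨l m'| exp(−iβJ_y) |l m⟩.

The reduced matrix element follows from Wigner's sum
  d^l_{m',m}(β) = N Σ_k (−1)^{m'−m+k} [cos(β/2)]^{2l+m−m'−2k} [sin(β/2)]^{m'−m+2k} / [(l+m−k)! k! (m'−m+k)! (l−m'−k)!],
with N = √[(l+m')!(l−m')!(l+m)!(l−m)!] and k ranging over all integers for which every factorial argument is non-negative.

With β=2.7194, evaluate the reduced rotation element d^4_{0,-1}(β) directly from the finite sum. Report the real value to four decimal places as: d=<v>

d=0.5902

d^4_{0,-1}(β=2.7194) via Wigner's sum:
Half-angle: c=0.209532, s=0.977802. N=√(24·24·6·120)=643.987578
The bounds max(0,m−m')=0 and min(l+m,l−m')=3 give 4 terms
  k=0: (−1)^1·643.9876/(144)·0.2095^7·0.9778^1 = -0.000078
  k=1: (−1)^2·643.9876/(24)·0.2095^5·0.9778^3 = +0.010131
  k=2: (−1)^3·643.9876/(24)·0.2095^3·0.9778^5 = -0.220634
  k=3: (−1)^4·643.9876/(144)·0.2095^1·0.9778^7 = +0.800795
d^4_{0,-1}(2.7194) = -0.000078 +0.010131 -0.220634 +0.800795 = +0.590215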